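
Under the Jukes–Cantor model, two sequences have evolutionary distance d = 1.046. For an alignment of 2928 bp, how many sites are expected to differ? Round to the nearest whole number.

1652

Invert JC69: p = (3/4)(1 − e^(−4d/3)) = 0.75 × (1 − e^(-1.394667)) = 0.75 × (1 − 0.247916) = 0.564063.
Expected differing sites = pL ≈ 0.564063 × 2928 = 1651.576464 ≈ 1652.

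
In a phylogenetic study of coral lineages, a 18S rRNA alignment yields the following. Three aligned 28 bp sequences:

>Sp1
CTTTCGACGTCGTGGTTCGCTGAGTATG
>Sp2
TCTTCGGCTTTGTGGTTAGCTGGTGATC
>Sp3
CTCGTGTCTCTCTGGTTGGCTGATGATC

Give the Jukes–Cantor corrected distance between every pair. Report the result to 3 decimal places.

d(Sp1,Sp2) = 0.485, d(Sp1,Sp3) = 0.635, d(Sp2,Sp3) = 0.485

Sp1–Sp2: 10/28 sites differ → p ≈ 0.357143, d = −0.75 ln(1 − 0.476191) = 0.484971 ≈ 0.485.
Sp1–Sp3: 12/28 sites differ → p ≈ 0.428571, d = −0.75 ln(1 − 0.571428) = 0.635472 ≈ 0.635.
Sp2–Sp3: 10/28 sites differ → p ≈ 0.357143, d = −0.75 ln(1 − 0.476191) = 0.484971 ≈ 0.485.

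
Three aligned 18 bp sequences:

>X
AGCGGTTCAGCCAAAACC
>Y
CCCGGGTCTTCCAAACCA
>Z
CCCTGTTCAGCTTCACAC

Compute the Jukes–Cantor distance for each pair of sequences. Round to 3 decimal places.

X–Y: 7/18 sites differ → p ≈ 0.388889, d = −0.75 ln(1 − 0.518519) = 0.548166 ≈ 0.548.
X–Z: 8/18 sites differ → p ≈ 0.444444, d = −0.75 ln(1 − 0.592592) = 0.673455 ≈ 0.673.
Y–Z: 9/18 sites differ → p = 0.5, d = −0.75 ln(1 − 0.666667) = 0.823960 ≈ 0.824.

d(X,Y) = 0.548, d(X,Z) = 0.673, d(Y,Z) = 0.824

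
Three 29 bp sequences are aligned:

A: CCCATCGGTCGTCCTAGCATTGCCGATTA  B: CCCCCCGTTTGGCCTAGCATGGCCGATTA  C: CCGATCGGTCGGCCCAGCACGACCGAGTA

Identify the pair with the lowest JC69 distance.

A and B

A–B: 6/29 differ, p = 0.207, d = 0.242.
A–C: 7/29 differ, p = 0.241, d = 0.291.
B–C: 9/29 differ, p = 0.310, d = 0.401.
The smallest distance is between A and B.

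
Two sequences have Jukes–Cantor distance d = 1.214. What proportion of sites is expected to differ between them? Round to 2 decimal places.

p = (3/4)(1 − e^(−4d/3)) = 0.75 × (1 − e^(-1.618667)) = 0.75 × (1 − 0.198163) = 0.601378.

0.60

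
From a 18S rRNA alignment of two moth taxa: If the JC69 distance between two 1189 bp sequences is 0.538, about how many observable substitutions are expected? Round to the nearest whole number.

Invert JC69: p = (3/4)(1 − e^(−4d/3)) = 0.75 × (1 − e^(-0.717333)) = 0.75 × (1 − 0.488052) = 0.383961.
Expected differing sites = pL ≈ 0.383961 × 1189 = 456.529629 ≈ 457.

457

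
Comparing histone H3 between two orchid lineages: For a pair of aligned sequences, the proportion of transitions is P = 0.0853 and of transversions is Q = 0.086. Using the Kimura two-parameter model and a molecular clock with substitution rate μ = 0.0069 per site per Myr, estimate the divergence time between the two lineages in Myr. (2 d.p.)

14.16

Under the Kimura two-parameter model, d = −½ ln(1 − 2P − Q) − ¼ ln(1 − 2Q).
1 − 2P − Q = 0.7434, giving −½ ln(0.7434) = 0.148261.
1 − 2Q = 0.828, giving −¼ ln(0.828) = 0.047186.
d = 0.148261 + 0.047186 = 0.195447.
Under a molecular clock d = 2μt, so t = d/(2μ) = 0.195447 / (2 × 0.0069) = 14.16 Myr.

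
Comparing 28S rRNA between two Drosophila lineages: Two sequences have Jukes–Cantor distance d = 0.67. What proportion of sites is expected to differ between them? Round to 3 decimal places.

0.443

p = (3/4)(1 − e^(−4d/3)) = 0.75 × (1 − e^(-0.893333)) = 0.75 × (1 − 0.409289) = 0.443033.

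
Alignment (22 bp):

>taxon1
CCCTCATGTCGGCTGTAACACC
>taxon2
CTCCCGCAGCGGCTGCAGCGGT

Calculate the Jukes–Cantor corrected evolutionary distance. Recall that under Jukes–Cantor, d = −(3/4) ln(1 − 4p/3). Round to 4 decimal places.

0.8240

The sequences differ at 11 of 22 sites, so p = 11/22 = 0.5.
d = −(3/4) ln(1 − 4p/3) = −0.75 ln(1 − 0.666667) = −0.75 ln(0.333333)
  = −0.75 × (-1.098613) = 0.823960 substitutions/site.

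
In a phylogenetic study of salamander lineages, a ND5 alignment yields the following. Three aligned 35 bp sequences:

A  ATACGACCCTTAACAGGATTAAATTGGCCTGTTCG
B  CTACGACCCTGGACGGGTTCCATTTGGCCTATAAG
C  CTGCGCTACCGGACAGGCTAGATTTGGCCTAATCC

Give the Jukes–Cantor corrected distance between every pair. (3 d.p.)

A–B: 11/35 sites differ → p ≈ 0.314286, d = −0.75 ln(1 − 0.419048) = 0.407315 ≈ 0.407.
A–C: 15/35 sites differ → p ≈ 0.428571, d = −0.75 ln(1 − 0.571428) = 0.635472 ≈ 0.635.
B–C: 13/35 sites differ → p ≈ 0.371429, d = −0.75 ln(1 − 0.495239) = 0.512753 ≈ 0.513.

d(A,B) = 0.407, d(A,C) = 0.635, d(B,C) = 0.513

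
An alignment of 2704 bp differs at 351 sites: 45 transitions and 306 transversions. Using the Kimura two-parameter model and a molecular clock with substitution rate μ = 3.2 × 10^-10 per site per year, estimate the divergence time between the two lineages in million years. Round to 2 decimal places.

223.95

P = 45/2704 ≈ 0.016642 and Q = 306/2704 ≈ 0.113166.
Under the Kimura two-parameter model, d = −½ ln(1 − 2P − Q) − ¼ ln(1 − 2Q).
1 − 2P − Q = 0.85355, giving −½ ln(0.85355) = 0.079176.
1 − 2Q = 0.773668, giving −¼ ln(0.773668) = 0.064153.
d = 0.079176 + 0.064153 = 0.143329.
Under a molecular clock d = 2μt, so t = d/(2μ) = 0.143329 / (2 × 3.2 × 10^-10) = 223.95 million years.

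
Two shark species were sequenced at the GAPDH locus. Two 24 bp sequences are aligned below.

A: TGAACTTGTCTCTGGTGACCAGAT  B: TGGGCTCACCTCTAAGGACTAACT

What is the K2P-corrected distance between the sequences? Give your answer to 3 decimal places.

Of 24 sites, 9 differences are transitions and 2 are transversions, so P = 9/24 = 0.375 and Q = 2/24 ≈ 0.083333.
Under the Kimura two-parameter model, d = −½ ln(1 − 2P − Q) − ¼ ln(1 − 2Q).
1 − 2P − Q = 0.166667, giving −½ ln(0.166667) = 0.895879.
1 − 2Q = 0.833334, giving −¼ ln(0.833334) = 0.045580.
d = 0.895879 + 0.045580 = 0.941459.

0.941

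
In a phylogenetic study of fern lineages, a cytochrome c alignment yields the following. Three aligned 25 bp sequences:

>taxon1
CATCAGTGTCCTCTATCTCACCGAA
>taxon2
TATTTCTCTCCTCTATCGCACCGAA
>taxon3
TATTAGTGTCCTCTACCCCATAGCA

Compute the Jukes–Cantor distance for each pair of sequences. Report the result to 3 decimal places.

taxon1–taxon2: 6/25 sites differ → p = 0.24, d = −0.75 ln(1 − 0.32) = 0.289247 ≈ 0.289.
taxon1–taxon3: 7/25 sites differ → p = 0.28, d = −0.75 ln(1 − 0.373333) = 0.350505 ≈ 0.351.
taxon2–taxon3: 8/25 sites differ → p = 0.32, d = −0.75 ln(1 − 0.426667) = 0.417216 ≈ 0.417.

d(taxon1,taxon2) = 0.289, d(taxon1,taxon3) = 0.351, d(taxon2,taxon3) = 0.417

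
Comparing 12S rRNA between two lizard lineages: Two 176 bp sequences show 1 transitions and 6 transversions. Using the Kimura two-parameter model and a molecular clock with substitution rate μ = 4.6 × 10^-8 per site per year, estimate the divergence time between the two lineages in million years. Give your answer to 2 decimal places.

0.44

P = 1/176 ≈ 0.005682 and Q = 6/176 ≈ 0.034091.
Under the Kimura two-parameter model, d = −½ ln(1 − 2P − Q) − ¼ ln(1 − 2Q).
1 − 2P − Q = 0.954545, giving −½ ln(0.954545) = 0.023260.
1 − 2Q = 0.931818, giving −¼ ln(0.931818) = 0.017654.
d = 0.023260 + 0.017654 = 0.040914.
Under a molecular clock d = 2μt, so t = d/(2μ) = 0.040914 / (2 × 4.6 × 10^-8) = 0.44 million years.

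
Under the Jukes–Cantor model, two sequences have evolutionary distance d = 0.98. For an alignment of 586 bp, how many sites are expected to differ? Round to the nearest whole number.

321

Invert JC69: p = (3/4)(1 − e^(−4d/3)) = 0.75 × (1 − e^(-1.306667)) = 0.75 × (1 − 0.270721) = 0.546959.
Expected differing sites = pL ≈ 0.546959 × 586 = 320.517974 ≈ 321.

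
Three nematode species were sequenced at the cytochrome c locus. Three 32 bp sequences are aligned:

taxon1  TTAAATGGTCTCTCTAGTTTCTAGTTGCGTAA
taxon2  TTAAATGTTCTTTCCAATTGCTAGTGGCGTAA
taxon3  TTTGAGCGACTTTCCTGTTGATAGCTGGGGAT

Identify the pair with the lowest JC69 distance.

taxon1 and taxon2

taxon1–taxon2: 6/32 differ, p = 0.188, d = 0.216.
taxon1–taxon3: 14/32 differ, p = 0.438, d = 0.657.
taxon2–taxon3: 14/32 differ, p = 0.438, d = 0.657.
The smallest distance is between taxon1 and taxon2.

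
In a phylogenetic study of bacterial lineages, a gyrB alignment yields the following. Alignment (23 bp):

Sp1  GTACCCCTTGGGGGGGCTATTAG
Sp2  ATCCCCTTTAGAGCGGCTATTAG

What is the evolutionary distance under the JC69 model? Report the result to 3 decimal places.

0.321

The sequences differ at 6 of 23 sites (1, 3, 7, 10, 12, 14), so p = 6/23 ≈ 0.26087.
d = −(3/4) ln(1 − 4p/3) = −0.75 ln(1 − 0.347827) = −0.75 ln(0.652173)
  = −0.75 × (-0.427445) = 0.320584 substitutions/site.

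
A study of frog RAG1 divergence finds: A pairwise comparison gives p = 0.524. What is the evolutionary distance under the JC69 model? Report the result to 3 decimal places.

0.900

d = −(3/4) ln(1 − 4p/3) = −0.75 ln(1 − 0.698667) = −0.75 ln(0.301333)
  = −0.75 × (-1.199539) = 0.899654 substitutions/site.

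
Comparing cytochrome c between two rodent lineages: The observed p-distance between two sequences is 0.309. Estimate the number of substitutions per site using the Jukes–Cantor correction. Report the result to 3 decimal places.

d = −(3/4) ln(1 − 4p/3) = −0.75 ln(1 − 0.412) = −0.75 ln(0.588)
  = −0.75 × (-0.531028) = 0.398271 substitutions/site.

0.398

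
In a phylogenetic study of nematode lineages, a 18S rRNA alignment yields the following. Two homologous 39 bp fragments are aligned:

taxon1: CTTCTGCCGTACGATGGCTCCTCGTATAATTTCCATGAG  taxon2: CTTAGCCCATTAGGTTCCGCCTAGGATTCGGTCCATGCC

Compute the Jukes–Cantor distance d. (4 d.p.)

The sequences differ at 18 of 39 sites, so p = 18/39 ≈ 0.461538.
d = −(3/4) ln(1 − 4p/3) = −0.75 ln(1 − 0.615384) = −0.75 ln(0.384616)
  = −0.75 × (-0.955510) = 0.716633 substitutions/site.

0.7166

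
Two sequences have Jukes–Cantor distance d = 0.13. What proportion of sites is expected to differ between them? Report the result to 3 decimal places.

0.119

p = (3/4)(1 − e^(−4d/3)) = 0.75 × (1 − e^(-0.173333)) = 0.75 × (1 − 0.840858) = 0.119357.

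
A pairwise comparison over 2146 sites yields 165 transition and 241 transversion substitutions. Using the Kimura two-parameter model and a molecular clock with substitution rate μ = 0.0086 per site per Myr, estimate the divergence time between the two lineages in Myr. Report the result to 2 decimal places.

12.69

P = 165/2146 ≈ 0.076887 and Q = 241/2146 ≈ 0.112302.
Under the Kimura two-parameter model, d = −½ ln(1 − 2P − Q) − ¼ ln(1 − 2Q).
1 − 2P − Q = 0.733924, giving −½ ln(0.733924) = 0.154675.
1 − 2Q = 0.775396, giving −¼ ln(0.775396) = 0.063595.
d = 0.154675 + 0.063595 = 0.218270.
Under a molecular clock d = 2μt, so t = d/(2μ) = 0.218270 / (2 × 0.0086) = 12.69 Myr.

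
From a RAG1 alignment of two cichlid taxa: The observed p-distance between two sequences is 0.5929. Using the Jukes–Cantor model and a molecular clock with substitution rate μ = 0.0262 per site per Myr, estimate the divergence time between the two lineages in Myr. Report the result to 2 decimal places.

22.37

d = −(3/4) ln(1 − 4p/3) = −0.75 ln(1 − 0.790533) = −0.75 ln(0.209467)
  = −0.75 × (-1.563189) = 1.172392 substitutions/site.
Under a molecular clock d = 2μt, so t = d/(2μ) = 1.172392 / (2 × 0.0262) = 22.37 Myr.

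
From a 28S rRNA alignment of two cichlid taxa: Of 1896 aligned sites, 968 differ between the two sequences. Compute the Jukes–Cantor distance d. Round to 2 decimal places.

0.86

p = 968/1896 ≈ 0.510549.
d = −(3/4) ln(1 − 4p/3) = −0.75 ln(1 − 0.680732) = −0.75 ln(0.319268)
  = −0.75 × (-1.141724) = 0.856293 substitutions/site.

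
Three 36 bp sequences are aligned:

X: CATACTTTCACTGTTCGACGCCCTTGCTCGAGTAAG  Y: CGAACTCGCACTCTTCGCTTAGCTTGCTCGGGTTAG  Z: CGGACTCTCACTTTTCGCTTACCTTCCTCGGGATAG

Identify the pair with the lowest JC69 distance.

Y and Z

X–Y: 12/36 differ, p = 0.333, d = 0.441.
X–Z: 12/36 differ, p = 0.333, d = 0.441.
Y–Z: 6/36 differ, p = 0.167, d = 0.188.
The smallest distance is between Y and Z.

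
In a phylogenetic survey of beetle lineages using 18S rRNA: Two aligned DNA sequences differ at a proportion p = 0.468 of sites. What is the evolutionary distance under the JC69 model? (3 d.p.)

0.734

d = −(3/4) ln(1 − 4p/3) = −0.75 ln(1 − 0.624) = −0.75 ln(0.376)
  = −0.75 × (-0.978166) = 0.733625 substitutions/site.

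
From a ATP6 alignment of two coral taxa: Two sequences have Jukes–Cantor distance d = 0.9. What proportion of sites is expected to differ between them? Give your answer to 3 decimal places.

p = (3/4)(1 − e^(−4d/3)) = 0.75 × (1 − e^(-1.2)) = 0.75 × (1 − 0.301194) = 0.524105.

0.524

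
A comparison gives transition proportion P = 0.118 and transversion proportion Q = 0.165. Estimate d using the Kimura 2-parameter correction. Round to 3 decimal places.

Under the Kimura two-parameter model, d = −½ ln(1 − 2P − Q) − ¼ ln(1 − 2Q).
1 − 2P − Q = 0.599, giving −½ ln(0.599) = 0.256247.
1 − 2Q = 0.67, giving −¼ ln(0.67) = 0.100119.
d = 0.256247 + 0.100119 = 0.356366.

0.356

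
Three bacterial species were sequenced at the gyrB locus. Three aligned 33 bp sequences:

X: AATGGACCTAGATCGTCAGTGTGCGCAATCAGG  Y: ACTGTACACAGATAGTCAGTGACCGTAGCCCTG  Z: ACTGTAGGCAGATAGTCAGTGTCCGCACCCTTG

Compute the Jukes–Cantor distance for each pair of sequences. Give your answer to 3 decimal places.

d(X,Y) = 0.497, d(X,Z) = 0.441, d(Y,Z) = 0.208

X–Y: 12/33 sites differ → p ≈ 0.363636, d = −0.75 ln(1 − 0.484848) = 0.497470 ≈ 0.497.
X–Z: 11/33 sites differ → p ≈ 0.333333, d = −0.75 ln(1 − 0.444444) = 0.440839 ≈ 0.441.
Y–Z: 6/33 sites differ → p ≈ 0.181818, d = −0.75 ln(1 − 0.242424) = 0.208224 ≈ 0.208.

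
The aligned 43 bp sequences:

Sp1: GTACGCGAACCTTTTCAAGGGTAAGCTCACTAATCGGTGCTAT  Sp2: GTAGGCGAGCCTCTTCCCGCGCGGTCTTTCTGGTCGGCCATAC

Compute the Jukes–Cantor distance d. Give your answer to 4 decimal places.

The sequences differ at 18 of 43 sites, so p = 18/43 ≈ 0.418605.
d = −(3/4) ln(1 − 4p/3) = −0.75 ln(1 − 0.55814) = −0.75 ln(0.44186)
  = −0.75 × (-0.816762) = 0.612572 substitutions/site.

0.6126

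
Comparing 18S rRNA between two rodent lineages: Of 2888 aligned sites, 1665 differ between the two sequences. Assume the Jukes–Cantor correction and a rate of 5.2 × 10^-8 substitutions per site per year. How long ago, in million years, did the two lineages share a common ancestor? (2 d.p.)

p = 1665/2888 ≈ 0.576524.
d = −(3/4) ln(1 − 4p/3) = −0.75 ln(1 − 0.768699) = −0.75 ln(0.231301)
  = −0.75 × (-1.464035) = 1.098026 substitutions/site.
Under a molecular clock d = 2μt, so t = d/(2μ) = 1.098026 / (2 × 5.2 × 10^-8) = 10.56 million years.

10.56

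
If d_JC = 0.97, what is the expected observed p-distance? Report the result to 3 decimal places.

0.544

p = (3/4)(1 − e^(−4d/3)) = 0.75 × (1 − e^(-1.293333)) = 0.75 × (1 − 0.274355) = 0.544234.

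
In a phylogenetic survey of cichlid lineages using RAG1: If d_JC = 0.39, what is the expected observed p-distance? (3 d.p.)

0.304

p = (3/4)(1 − e^(−4d/3)) = 0.75 × (1 − e^(-0.52)) = 0.75 × (1 − 0.594521) = 0.304109.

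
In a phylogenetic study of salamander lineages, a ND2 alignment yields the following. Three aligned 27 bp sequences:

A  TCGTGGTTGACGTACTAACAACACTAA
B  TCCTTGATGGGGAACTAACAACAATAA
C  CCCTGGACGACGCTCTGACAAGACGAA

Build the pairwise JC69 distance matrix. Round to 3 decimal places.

d(A,B) = 0.318, d(A,C) = 0.441, d(B,C) = 0.588

A–B: 7/27 sites differ → p ≈ 0.259259, d = −0.75 ln(1 − 0.345679) = 0.318118 ≈ 0.318.
A–C: 9/27 sites differ → p ≈ 0.333333, d = −0.75 ln(1 − 0.444444) = 0.440839 ≈ 0.441.
B–C: 11/27 sites differ → p ≈ 0.407407, d = −0.75 ln(1 − 0.543209) = 0.587647 ≈ 0.588.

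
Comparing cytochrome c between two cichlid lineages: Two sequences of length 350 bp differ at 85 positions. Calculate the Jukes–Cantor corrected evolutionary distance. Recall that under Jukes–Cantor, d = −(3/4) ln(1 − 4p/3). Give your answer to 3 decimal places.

p = 85/350 ≈ 0.242857.
d = −(3/4) ln(1 − 4p/3) = −0.75 ln(1 − 0.323809) = −0.75 ln(0.676191)
  = −0.75 × (-0.391280) = 0.293460 substitutions/site.

0.293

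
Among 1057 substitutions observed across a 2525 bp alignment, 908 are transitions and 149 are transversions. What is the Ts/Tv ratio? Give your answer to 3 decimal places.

R = 908/149 = 6.093959… ≈ 6.094 (to 3 d.p.).

6.094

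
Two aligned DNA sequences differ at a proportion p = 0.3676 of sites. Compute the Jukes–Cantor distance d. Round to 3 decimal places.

d = −(3/4) ln(1 − 4p/3) = −0.75 ln(1 − 0.490133) = −0.75 ln(0.509867)
  = −0.75 × (-0.673605) = 0.505204 substitutions/site.

0.505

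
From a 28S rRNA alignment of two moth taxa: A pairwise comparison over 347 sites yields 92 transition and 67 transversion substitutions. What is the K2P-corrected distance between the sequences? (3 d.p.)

0.764

P = 92/347 ≈ 0.26513 and Q = 67/347 ≈ 0.193084.
Under the Kimura two-parameter model, d = −½ ln(1 − 2P − Q) − ¼ ln(1 − 2Q).
1 − 2P − Q = 0.276656, giving −½ ln(0.276656) = 0.642490.
1 − 2Q = 0.613832, giving −¼ ln(0.613832) = 0.122009.
d = 0.642490 + 0.122009 = 0.764499.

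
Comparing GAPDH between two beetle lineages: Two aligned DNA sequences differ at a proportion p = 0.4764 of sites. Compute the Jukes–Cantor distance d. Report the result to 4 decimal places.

d = −(3/4) ln(1 − 4p/3) = −0.75 ln(1 − 0.6352) = −0.75 ln(0.3648)
  = −0.75 × (-1.008406) = 0.756305 substitutions/site.

0.7563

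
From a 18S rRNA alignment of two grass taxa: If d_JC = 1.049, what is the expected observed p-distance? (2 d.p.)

p = (3/4)(1 − e^(−4d/3)) = 0.75 × (1 − e^(-1.398667)) = 0.75 × (1 − 0.246926) = 0.564806.

0.56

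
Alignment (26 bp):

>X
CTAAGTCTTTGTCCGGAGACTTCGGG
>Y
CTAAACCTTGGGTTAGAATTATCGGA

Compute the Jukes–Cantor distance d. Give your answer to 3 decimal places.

0.717

The sequences differ at 12 of 26 sites, so p = 12/26 ≈ 0.461538.
d = −(3/4) ln(1 − 4p/3) = −0.75 ln(1 − 0.615384) = −0.75 ln(0.384616)
  = −0.75 × (-0.955510) = 0.716633 substitutions/site.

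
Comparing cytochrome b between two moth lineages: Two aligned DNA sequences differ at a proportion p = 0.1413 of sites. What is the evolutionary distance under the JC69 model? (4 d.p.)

0.1566

d = −(3/4) ln(1 − 4p/3) = −0.75 ln(1 − 0.1884) = −0.75 ln(0.8116)
  = −0.75 × (-0.208748) = 0.156561 substitutions/site.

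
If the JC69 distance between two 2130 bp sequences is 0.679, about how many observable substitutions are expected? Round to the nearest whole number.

951

Invert JC69: p = (3/4)(1 − e^(−4d/3)) = 0.75 × (1 − e^(-0.905333)) = 0.75 × (1 − 0.404407) = 0.446695.
Expected differing sites = pL ≈ 0.446695 × 2130 = 951.46035 ≈ 951.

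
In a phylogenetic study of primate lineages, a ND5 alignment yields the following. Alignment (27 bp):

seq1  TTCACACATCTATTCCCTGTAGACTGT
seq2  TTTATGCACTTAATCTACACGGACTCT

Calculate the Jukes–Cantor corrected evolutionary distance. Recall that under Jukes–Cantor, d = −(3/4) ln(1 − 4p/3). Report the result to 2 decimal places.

0.77

The sequences differ at 13 of 27 sites, so p = 13/27 ≈ 0.481481.
d = −(3/4) ln(1 − 4p/3) = −0.75 ln(1 − 0.641975) = −0.75 ln(0.358025)
  = −0.75 × (-1.027152) = 0.770364 substitutions/site.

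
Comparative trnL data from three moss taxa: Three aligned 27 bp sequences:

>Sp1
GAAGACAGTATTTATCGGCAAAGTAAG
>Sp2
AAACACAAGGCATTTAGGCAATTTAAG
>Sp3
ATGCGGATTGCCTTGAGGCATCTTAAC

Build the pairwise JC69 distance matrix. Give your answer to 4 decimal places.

Sp1–Sp2: 11/27 sites differ → p ≈ 0.407407, d = −0.75 ln(1 − 0.543209) = 0.587647 ≈ 0.5876.
Sp1–Sp3: 17/27 sites differ → p ≈ 0.62963, d = −0.75 ln(1 − 0.839507) = 1.372129 ≈ 1.3721.
Sp2–Sp3: 11/27 sites differ → p ≈ 0.407407, d = −0.75 ln(1 − 0.543209) = 0.587647 ≈ 0.5876.

d(Sp1,Sp2) = 0.5876, d(Sp1,Sp3) = 1.3721, d(Sp2,Sp3) = 0.5876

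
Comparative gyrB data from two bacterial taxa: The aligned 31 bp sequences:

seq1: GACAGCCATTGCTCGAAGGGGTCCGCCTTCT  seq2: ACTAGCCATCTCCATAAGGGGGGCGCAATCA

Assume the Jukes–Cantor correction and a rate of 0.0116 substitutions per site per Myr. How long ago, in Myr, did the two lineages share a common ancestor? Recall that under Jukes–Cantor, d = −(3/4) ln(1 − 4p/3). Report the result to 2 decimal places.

26.48

The sequences differ at 13 of 31 sites, so p = 13/31 ≈ 0.419355.
d = −(3/4) ln(1 − 4p/3) = −0.75 ln(1 − 0.55914) = −0.75 ln(0.44086)
  = −0.75 × (-0.819028) = 0.614271 substitutions/site.
Under a molecular clock d = 2μt, so t = d/(2μ) = 0.614271 / (2 × 0.0116) = 26.48 Myr.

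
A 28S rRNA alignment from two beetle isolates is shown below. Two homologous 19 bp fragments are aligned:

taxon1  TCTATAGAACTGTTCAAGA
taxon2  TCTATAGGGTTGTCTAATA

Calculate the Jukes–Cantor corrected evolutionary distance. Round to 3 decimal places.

The sequences differ at 6 of 19 sites (8, 9, 10, 14, 15, 18), so p = 6/19 ≈ 0.315789.
d = −(3/4) ln(1 − 4p/3) = −0.75 ln(1 − 0.421052) = −0.75 ln(0.578948)
  = −0.75 × (-0.546543) = 0.409907 substitutions/site.

0.410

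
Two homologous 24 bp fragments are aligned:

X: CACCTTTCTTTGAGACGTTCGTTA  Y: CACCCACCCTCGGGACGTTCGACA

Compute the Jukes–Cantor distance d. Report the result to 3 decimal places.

0.441

The sequences differ at 8 of 24 sites (5, 6, 7, 9, 11, 13, 22, 23), so p = 8/24 ≈ 0.333333.
d = −(3/4) ln(1 − 4p/3) = −0.75 ln(1 − 0.444444) = −0.75 ln(0.555556)
  = −0.75 × (-0.587786) = 0.440840 substitutions/site.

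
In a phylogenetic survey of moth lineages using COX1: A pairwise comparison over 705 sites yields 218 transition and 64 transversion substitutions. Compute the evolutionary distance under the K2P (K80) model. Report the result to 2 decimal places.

P = 218/705 ≈ 0.30922 and Q = 64/705 ≈ 0.09078.
Under the Kimura two-parameter model, d = −½ ln(1 − 2P − Q) − ¼ ln(1 − 2Q).
1 − 2P − Q = 0.29078, giving −½ ln(0.29078) = 0.617594.
1 − 2Q = 0.81844, giving −¼ ln(0.81844) = 0.050089.
d = 0.617594 + 0.050089 = 0.667683.

0.67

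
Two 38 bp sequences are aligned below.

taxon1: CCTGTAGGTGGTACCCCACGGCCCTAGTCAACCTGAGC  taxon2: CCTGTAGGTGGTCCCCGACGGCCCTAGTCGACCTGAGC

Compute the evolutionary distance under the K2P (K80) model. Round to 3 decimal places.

Of 38 sites, 1 differences are transitions and 2 are transversions, so P = 1/38 ≈ 0.026316 and Q = 2/38 ≈ 0.052632.
Under the Kimura two-parameter model, d = −½ ln(1 − 2P − Q) − ¼ ln(1 − 2Q).
1 − 2P − Q = 0.894736, giving −½ ln(0.894736) = 0.055613.
1 − 2Q = 0.894736, giving −¼ ln(0.894736) = 0.027807.
d = 0.055613 + 0.027807 = 0.083420.

0.083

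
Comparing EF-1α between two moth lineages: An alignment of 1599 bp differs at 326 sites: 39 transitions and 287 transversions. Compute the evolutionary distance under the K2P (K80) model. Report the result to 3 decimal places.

0.241

P = 39/1599 ≈ 0.02439 and Q = 287/1599 ≈ 0.179487.
Under the Kimura two-parameter model, d = −½ ln(1 − 2P − Q) − ¼ ln(1 − 2Q).
1 − 2P − Q = 0.771733, giving −½ ln(0.771733) = 0.129558.
1 − 2Q = 0.641026, giving −¼ ln(0.641026) = 0.111171.
d = 0.129558 + 0.111171 = 0.240729.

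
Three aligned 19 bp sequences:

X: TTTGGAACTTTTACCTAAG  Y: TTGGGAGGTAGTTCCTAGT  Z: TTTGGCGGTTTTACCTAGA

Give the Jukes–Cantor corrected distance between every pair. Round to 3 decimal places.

X–Y: 8/19 sites differ → p ≈ 0.421053, d = −0.75 ln(1 − 0.561404) = 0.618132 ≈ 0.618.
X–Z: 5/19 sites differ → p ≈ 0.263158, d = −0.75 ln(1 − 0.350877) = 0.324100 ≈ 0.324.
Y–Z: 6/19 sites differ → p ≈ 0.315789, d = −0.75 ln(1 − 0.421052) = 0.409907 ≈ 0.410.

d(X,Y) = 0.618, d(X,Z) = 0.324, d(Y,Z) = 0.410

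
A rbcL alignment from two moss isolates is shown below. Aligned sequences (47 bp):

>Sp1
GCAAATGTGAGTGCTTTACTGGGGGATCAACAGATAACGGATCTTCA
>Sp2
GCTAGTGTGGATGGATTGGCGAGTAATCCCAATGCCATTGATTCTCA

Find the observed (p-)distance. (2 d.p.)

0.49

The sequences differ at 23 of 47 positions.
p = 23/47 = 0.489361… ≈ 0.49 (to 2 d.p.).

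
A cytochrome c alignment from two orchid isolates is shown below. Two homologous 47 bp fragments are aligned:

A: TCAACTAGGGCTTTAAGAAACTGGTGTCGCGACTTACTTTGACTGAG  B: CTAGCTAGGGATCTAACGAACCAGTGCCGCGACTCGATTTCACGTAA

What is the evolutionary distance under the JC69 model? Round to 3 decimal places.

0.494

The sequences differ at 17 of 47 sites, so p = 17/47 ≈ 0.361702.
d = −(3/4) ln(1 − 4p/3) = −0.75 ln(1 − 0.482269) = −0.75 ln(0.517731)
  = −0.75 × (-0.658299) = 0.493724 substitutions/site.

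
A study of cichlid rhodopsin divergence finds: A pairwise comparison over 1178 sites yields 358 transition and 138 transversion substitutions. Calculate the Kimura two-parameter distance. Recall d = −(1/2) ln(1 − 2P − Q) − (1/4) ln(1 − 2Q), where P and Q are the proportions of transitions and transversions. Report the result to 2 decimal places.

0.71

P = 358/1178 ≈ 0.303905 and Q = 138/1178 ≈ 0.117148.
Under the Kimura two-parameter model, d = −½ ln(1 − 2P − Q) − ¼ ln(1 − 2Q).
1 − 2P − Q = 0.275042, giving −½ ln(0.275042) = 0.645416.
1 − 2Q = 0.765704, giving −¼ ln(0.765704) = 0.066740.
d = 0.645416 + 0.066740 = 0.712156.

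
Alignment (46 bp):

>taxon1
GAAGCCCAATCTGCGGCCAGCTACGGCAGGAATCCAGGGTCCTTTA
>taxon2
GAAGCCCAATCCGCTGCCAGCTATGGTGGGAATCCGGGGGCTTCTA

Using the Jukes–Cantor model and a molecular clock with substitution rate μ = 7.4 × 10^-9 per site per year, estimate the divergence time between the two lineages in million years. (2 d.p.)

15.32

The sequences differ at 9 of 46 sites (12, 15, 24, 27, 28, 36, 40, 42, 44), so p = 9/46 ≈ 0.195652.
d = −(3/4) ln(1 − 4p/3) = −0.75 ln(1 − 0.260869) = −0.75 ln(0.739131)
  = −0.75 × (-0.302280) = 0.226710 substitutions/site.
Under a molecular clock d = 2μt, so t = d/(2μ) = 0.226710 / (2 × 7.4 × 10^-9) = 15.32 million years.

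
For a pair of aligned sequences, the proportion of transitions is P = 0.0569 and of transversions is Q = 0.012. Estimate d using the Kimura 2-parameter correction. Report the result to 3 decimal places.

0.073

Under the Kimura two-parameter model, d = −½ ln(1 − 2P − Q) − ¼ ln(1 − 2Q).
1 − 2P − Q = 0.8742, giving −½ ln(0.8742) = 0.067223.
1 − 2Q = 0.976, giving −¼ ln(0.976) = 0.006073.
d = 0.067223 + 0.006073 = 0.073296.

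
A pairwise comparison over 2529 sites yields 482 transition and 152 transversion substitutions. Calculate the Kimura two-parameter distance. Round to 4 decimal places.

P = 482/2529 ≈ 0.190589 and Q = 152/2529 ≈ 0.060103.
Under the Kimura two-parameter model, d = −½ ln(1 − 2P − Q) − ¼ ln(1 − 2Q).
1 − 2P − Q = 0.558719, giving −½ ln(0.558719) = 0.291054.
1 − 2Q = 0.879794, giving −¼ ln(0.879794) = 0.032017.
d = 0.291054 + 0.032017 = 0.323071.

0.3231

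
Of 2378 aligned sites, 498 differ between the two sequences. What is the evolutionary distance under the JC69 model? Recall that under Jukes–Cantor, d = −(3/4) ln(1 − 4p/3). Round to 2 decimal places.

0.25

p = 498/2378 ≈ 0.20942.
d = −(3/4) ln(1 − 4p/3) = −0.75 ln(1 − 0.279227) = −0.75 ln(0.720773)
  = −0.75 × (-0.327431) = 0.245573 substitutions/site.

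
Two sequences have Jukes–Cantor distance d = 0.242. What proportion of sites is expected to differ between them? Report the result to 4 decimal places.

0.2068

p = (3/4)(1 − e^(−4d/3)) = 0.75 × (1 − e^(-0.322667)) = 0.75 × (1 − 0.724215) = 0.206839.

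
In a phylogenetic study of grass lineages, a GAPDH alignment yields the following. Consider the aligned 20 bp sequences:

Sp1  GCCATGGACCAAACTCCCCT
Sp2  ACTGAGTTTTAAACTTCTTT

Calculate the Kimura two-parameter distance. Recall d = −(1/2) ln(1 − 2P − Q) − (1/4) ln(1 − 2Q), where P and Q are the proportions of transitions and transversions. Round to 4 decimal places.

1.5870

Of 20 sites, 8 differences are transitions and 3 are transversions, so P = 8/20 = 0.4 and Q = 3/20 = 0.15.
Under the Kimura two-parameter model, d = −½ ln(1 − 2P − Q) − ¼ ln(1 − 2Q).
1 − 2P − Q = 0.05, giving −½ ln(0.05) = 1.497866.
1 − 2Q = 0.7, giving −¼ ln(0.7) = 0.089169.
d = 1.497866 + 0.089169 = 1.587035.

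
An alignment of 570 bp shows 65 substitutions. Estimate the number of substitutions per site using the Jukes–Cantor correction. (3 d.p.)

p = 65/570 ≈ 0.114035.
d = −(3/4) ln(1 − 4p/3) = −0.75 ln(1 − 0.152047) = −0.75 ln(0.847953)
  = −0.75 × (-0.164930) = 0.123698 substitutions/site.

0.124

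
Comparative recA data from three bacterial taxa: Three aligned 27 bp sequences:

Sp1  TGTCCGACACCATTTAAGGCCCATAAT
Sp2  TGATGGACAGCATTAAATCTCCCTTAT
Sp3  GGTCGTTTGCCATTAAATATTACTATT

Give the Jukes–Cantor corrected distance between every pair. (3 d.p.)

Sp1–Sp2: 10/27 sites differ → p ≈ 0.37037, d = −0.75 ln(1 − 0.493827) = 0.510658 ≈ 0.511.
Sp1–Sp3: 14/27 sites differ → p ≈ 0.518519, d = −0.75 ln(1 − 0.691359) = 0.881682 ≈ 0.882.
Sp2–Sp3: 13/27 sites differ → p ≈ 0.481481, d = −0.75 ln(1 − 0.641975) = 0.770364 ≈ 0.770.

d(Sp1,Sp2) = 0.511, d(Sp1,Sp3) = 0.882, d(Sp2,Sp3) = 0.770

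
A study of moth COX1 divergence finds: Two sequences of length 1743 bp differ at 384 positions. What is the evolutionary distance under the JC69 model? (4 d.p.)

p = 384/1743 ≈ 0.22031.
d = −(3/4) ln(1 − 4p/3) = −0.75 ln(1 − 0.293747) = −0.75 ln(0.706253)
  = −0.75 × (-0.347782) = 0.260837 substitutions/site.

0.2608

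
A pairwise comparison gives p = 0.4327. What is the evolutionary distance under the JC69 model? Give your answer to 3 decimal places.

0.645

d = −(3/4) ln(1 − 4p/3) = −0.75 ln(1 − 0.576933) = −0.75 ln(0.423067)
  = −0.75 × (-0.860225) = 0.645169 substitutions/site.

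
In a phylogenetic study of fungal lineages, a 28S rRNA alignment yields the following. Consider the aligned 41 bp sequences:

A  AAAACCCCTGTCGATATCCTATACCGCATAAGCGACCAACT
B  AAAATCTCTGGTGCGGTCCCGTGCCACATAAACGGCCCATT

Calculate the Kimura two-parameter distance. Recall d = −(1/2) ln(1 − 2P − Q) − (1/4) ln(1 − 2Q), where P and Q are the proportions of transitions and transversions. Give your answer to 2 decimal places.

Of 41 sites, 11 differences are transitions and 4 are transversions, so P = 11/41 ≈ 0.268293 and Q = 4/41 ≈ 0.097561.
Under the Kimura two-parameter model, d = −½ ln(1 − 2P − Q) − ¼ ln(1 − 2Q).
1 − 2P − Q = 0.365853, giving −½ ln(0.365853) = 0.502762.
1 − 2Q = 0.804878, giving −¼ ln(0.804878) = 0.054266.
d = 0.502762 + 0.054266 = 0.557028.

0.56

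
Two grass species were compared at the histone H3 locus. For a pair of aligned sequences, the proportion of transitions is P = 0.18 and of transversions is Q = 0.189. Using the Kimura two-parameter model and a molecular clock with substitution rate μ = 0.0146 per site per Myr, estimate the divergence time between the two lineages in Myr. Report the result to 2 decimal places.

17.70

Under the Kimura two-parameter model, d = −½ ln(1 − 2P − Q) − ¼ ln(1 − 2Q).
1 − 2P − Q = 0.451, giving −½ ln(0.451) = 0.398144.
1 − 2Q = 0.622, giving −¼ ln(0.622) = 0.118704.
d = 0.398144 + 0.118704 = 0.516848.
Under a molecular clock d = 2μt, so t = d/(2μ) = 0.516848 / (2 × 0.0146) = 17.70 Myr.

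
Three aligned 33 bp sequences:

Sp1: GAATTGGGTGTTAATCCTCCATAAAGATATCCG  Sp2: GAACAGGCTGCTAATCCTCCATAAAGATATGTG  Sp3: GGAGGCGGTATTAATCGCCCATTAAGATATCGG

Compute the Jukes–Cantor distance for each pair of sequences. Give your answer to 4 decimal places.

d(Sp1,Sp2) = 0.2082, d(Sp1,Sp3) = 0.3390, d(Sp2,Sp3) = 0.4975

Sp1–Sp2: 6/33 sites differ → p ≈ 0.181818, d = −0.75 ln(1 − 0.242424) = 0.208224 ≈ 0.2082.
Sp1–Sp3: 9/33 sites differ → p ≈ 0.272727, d = −0.75 ln(1 − 0.363636) = 0.338988 ≈ 0.3390.
Sp2–Sp3: 12/33 sites differ → p ≈ 0.363636, d = −0.75 ln(1 − 0.484848) = 0.497470 ≈ 0.4975.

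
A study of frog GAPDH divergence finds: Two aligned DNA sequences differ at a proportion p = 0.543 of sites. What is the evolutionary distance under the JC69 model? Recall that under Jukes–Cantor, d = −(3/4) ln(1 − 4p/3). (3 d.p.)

d = −(3/4) ln(1 − 4p/3) = −0.75 ln(1 − 0.724) = −0.75 ln(0.276)
  = −0.75 × (-1.287354) = 0.965516 substitutions/site.

0.966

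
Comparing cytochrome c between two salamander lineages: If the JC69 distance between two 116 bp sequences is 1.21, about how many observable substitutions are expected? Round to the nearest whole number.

70

Invert JC69: p = (3/4)(1 − e^(−4d/3)) = 0.75 × (1 − e^(-1.613333)) = 0.75 × (1 − 0.199222) = 0.600584.
Expected differing sites = pL ≈ 0.600584 × 116 = 69.667744 ≈ 70.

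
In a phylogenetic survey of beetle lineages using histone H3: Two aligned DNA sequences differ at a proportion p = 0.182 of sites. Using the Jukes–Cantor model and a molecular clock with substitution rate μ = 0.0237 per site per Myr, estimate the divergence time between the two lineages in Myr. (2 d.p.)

4.40

d = −(3/4) ln(1 − 4p/3) = −0.75 ln(1 − 0.242667) = −0.75 ln(0.757333)
  = −0.75 × (-0.277952) = 0.208464 substitutions/site.
Under a molecular clock d = 2μt, so t = d/(2μ) = 0.208464 / (2 × 0.0237) = 4.40 Myr.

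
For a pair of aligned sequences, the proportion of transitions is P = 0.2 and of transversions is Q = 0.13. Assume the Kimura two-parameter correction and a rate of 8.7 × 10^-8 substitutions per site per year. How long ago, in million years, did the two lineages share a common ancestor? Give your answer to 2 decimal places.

Under the Kimura two-parameter model, d = −½ ln(1 − 2P − Q) − ¼ ln(1 − 2Q).
1 − 2P − Q = 0.47, giving −½ ln(0.47) = 0.377511.
1 − 2Q = 0.74, giving −¼ ln(0.74) = 0.075276.
d = 0.377511 + 0.075276 = 0.452787.
Under a molecular clock d = 2μt, so t = d/(2μ) = 0.452787 / (2 × 8.7 × 10^-8) = 2.60 million years.

2.60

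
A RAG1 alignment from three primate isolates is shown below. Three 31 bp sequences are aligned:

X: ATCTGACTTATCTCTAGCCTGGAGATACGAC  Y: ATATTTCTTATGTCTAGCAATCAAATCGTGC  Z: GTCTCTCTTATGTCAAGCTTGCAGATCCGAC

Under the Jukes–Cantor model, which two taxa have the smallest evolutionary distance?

X and Z

X–Y: 13/31 differ, p = 0.419, d = 0.614.
X–Z: 8/31 differ, p = 0.258, d = 0.316.
Y–Z: 11/31 differ, p = 0.355, d = 0.481.
The smallest distance is between X and Z.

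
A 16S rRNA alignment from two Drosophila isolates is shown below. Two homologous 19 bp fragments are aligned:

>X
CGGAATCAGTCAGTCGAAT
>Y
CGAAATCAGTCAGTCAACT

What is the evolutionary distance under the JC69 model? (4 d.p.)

The sequences differ at 3 of 19 sites (3, 16, 18), so p = 3/19 ≈ 0.157895.
d = −(3/4) ln(1 − 4p/3) = −0.75 ln(1 − 0.210527) = −0.75 ln(0.789473)
  = −0.75 × (-0.236390) = 0.177293 substitutions/site.

0.1773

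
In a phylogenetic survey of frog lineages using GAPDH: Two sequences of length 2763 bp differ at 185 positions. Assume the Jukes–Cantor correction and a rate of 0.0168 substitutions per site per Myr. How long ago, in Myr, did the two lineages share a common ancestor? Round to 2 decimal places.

2.09

p = 185/2763 ≈ 0.066956.
d = −(3/4) ln(1 − 4p/3) = −0.75 ln(1 − 0.089275) = −0.75 ln(0.910725)
  = −0.75 × (-0.093514) = 0.070136 substitutions/site.
Under a molecular clock d = 2μt, so t = d/(2μ) = 0.070136 / (2 × 0.0168) = 2.09 Myr.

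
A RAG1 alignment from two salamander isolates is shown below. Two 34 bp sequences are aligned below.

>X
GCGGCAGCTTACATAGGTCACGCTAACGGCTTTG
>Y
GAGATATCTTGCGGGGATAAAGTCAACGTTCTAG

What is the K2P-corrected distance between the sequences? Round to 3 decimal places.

0.923

Of 34 sites, 10 differences are transitions and 7 are transversions, so P = 10/34 ≈ 0.294118 and Q = 7/34 ≈ 0.205882.
Under the Kimura two-parameter model, d = −½ ln(1 − 2P − Q) − ¼ ln(1 − 2Q).
1 − 2P − Q = 0.205882, giving −½ ln(0.205882) = 0.790226.
1 − 2Q = 0.588236, giving −¼ ln(0.588236) = 0.132657.
d = 0.790226 + 0.132657 = 0.922883.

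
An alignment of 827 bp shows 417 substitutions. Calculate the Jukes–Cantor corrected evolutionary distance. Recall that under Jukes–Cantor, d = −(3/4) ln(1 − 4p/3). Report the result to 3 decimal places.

0.837

p = 417/827 ≈ 0.504232.
d = −(3/4) ln(1 − 4p/3) = −0.75 ln(1 − 0.672309) = −0.75 ln(0.327691)
  = −0.75 × (-1.115684) = 0.836763 substitutions/site.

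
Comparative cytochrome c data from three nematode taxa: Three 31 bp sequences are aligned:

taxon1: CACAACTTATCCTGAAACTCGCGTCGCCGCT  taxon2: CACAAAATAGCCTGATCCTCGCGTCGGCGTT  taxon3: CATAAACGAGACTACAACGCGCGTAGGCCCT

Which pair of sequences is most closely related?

taxon1–taxon2: 7/31 differ, p = 0.226, d = 0.269.
taxon1–taxon3: 12/31 differ, p = 0.387, d = 0.544.
taxon2–taxon3: 12/31 differ, p = 0.387, d = 0.544.
The smallest distance is between taxon1 and taxon2.

taxon1 and taxon2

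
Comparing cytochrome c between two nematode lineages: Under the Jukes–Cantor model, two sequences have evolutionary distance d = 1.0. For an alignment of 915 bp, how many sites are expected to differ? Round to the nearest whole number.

Invert JC69: p = (3/4)(1 − e^(−4d/3)) = 0.75 × (1 − e^(-1.333333)) = 0.75 × (1 − 0.263597) = 0.552302.
Expected differing sites = pL ≈ 0.552302 × 915 = 505.35633 ≈ 505.

505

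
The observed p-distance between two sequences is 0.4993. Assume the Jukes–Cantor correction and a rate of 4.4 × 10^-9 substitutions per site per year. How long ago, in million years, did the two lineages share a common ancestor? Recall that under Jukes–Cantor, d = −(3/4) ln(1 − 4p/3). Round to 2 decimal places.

93.39

d = −(3/4) ln(1 − 4p/3) = −0.75 ln(1 − 0.665733) = −0.75 ln(0.334267)
  = −0.75 × (-1.095815) = 0.821861 substitutions/site.
Under a molecular clock d = 2μt, so t = d/(2μ) = 0.821861 / (2 × 4.4 × 10^-9) = 93.39 million years.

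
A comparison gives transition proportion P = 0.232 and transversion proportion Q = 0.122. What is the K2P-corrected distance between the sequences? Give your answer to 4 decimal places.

Under the Kimura two-parameter model, d = −½ ln(1 − 2P − Q) − ¼ ln(1 − 2Q).
1 − 2P − Q = 0.414, giving −½ ln(0.414) = 0.440945.
1 − 2Q = 0.756, giving −¼ ln(0.756) = 0.069928.
d = 0.440945 + 0.069928 = 0.510873.

0.5109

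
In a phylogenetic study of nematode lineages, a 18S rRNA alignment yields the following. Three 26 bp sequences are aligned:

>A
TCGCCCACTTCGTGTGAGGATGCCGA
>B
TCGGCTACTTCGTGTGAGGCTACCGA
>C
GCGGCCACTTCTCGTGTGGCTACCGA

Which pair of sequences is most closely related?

A–B: 4/26 differ, p = 0.154, d = 0.172.
A–C: 7/26 differ, p = 0.269, d = 0.334.
B–C: 5/26 differ, p = 0.192, d = 0.222.
The smallest distance is between A and B.

A and B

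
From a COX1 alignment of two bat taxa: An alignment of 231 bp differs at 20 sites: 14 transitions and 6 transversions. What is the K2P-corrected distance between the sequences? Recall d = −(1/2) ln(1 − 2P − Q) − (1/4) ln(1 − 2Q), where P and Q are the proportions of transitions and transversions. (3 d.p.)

P = 14/231 ≈ 0.060606 and Q = 6/231 ≈ 0.025974.
Under the Kimura two-parameter model, d = −½ ln(1 − 2P − Q) − ¼ ln(1 − 2Q).
1 − 2P − Q = 0.852814, giving −½ ln(0.852814) = 0.079607.
1 − 2Q = 0.948052, giving −¼ ln(0.948052) = 0.013336.
d = 0.079607 + 0.013336 = 0.092943.

0.093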